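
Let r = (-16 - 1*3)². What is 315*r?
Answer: 113715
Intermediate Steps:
r = 361 (r = (-16 - 3)² = (-19)² = 361)
315*r = 315*361 = 113715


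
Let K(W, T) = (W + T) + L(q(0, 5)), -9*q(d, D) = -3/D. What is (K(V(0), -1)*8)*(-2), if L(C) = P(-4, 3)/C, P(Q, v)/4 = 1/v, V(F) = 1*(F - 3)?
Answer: -256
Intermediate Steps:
V(F) = -3 + F (V(F) = 1*(-3 + F) = -3 + F)
q(d, D) = 1/(3*D) (q(d, D) = -(-1)/(3*D) = 1/(3*D))
P(Q, v) = 4/v (P(Q, v) = 4*(1/v) = 4/v)
L(C) = 4/(3*C) (L(C) = (4/3)/C = (4*(⅓))/C = 4/(3*C))
K(W, T) = 20 + T + W (K(W, T) = (W + T) + 4/(3*(((⅓)/5))) = (T + W) + 4/(3*(((⅓)*(⅕)))) = (T + W) + 4/(3*(1/15)) = (T + W) + (4/3)*15 = (T + W) + 20 = 20 + T + W)
(K(V(0), -1)*8)*(-2) = ((20 - 1 + (-3 + 0))*8)*(-2) = ((20 - 1 - 3)*8)*(-2) = (16*8)*(-2) = 128*(-2) = -256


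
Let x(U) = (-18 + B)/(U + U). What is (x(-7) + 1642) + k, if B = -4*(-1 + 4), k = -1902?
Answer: -1805/7 ≈ -257.86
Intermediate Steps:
B = -12 (B = -4*3 = -1*12 = -12)
x(U) = -15/U (x(U) = (-18 - 12)/(U + U) = -30*1/(2*U) = -15/U)
(x(-7) + 1642) + k = (-15/(-7) + 1642) - 1902 = (-15*(-1/7) + 1642) - 1902 = (15/7 + 1642) - 1902 = 11509/7 - 1902 = -1805/7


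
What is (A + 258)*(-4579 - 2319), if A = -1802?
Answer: 10650512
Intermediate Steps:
(A + 258)*(-4579 - 2319) = (-1802 + 258)*(-4579 - 2319) = -1544*(-6898) = 10650512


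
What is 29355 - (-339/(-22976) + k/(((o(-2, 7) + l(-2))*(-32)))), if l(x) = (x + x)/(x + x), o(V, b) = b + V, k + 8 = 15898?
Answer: 2029084933/68928 ≈ 29438.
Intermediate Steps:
k = 15890 (k = -8 + 15898 = 15890)
o(V, b) = V + b
l(x) = 1 (l(x) = (2*x)/((2*x)) = (2*x)*(1/(2*x)) = 1)
29355 - (-339/(-22976) + k/(((o(-2, 7) + l(-2))*(-32)))) = 29355 - (-339/(-22976) + 15890/((((-2 + 7) + 1)*(-32)))) = 29355 - (-339*(-1/22976) + 15890/(((5 + 1)*(-32)))) = 29355 - (339/22976 + 15890/((6*(-32)))) = 29355 - (339/22976 + 15890/(-192)) = 29355 - (339/22976 + 15890*(-1/192)) = 29355 - (339/22976 - 7945/96) = 29355 - 1*(-5703493/68928) = 29355 + 5703493/68928 = 2029084933/68928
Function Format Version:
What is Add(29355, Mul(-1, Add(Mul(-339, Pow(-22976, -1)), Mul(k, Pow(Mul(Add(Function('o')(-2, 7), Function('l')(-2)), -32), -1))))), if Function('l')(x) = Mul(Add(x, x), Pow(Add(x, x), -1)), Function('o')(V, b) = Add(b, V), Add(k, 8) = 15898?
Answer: Rational(2029084933, 68928) ≈ 29438.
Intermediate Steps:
k = 15890 (k = Add(-8, 15898) = 15890)
Function('o')(V, b) = Add(V, b)
Function('l')(x) = 1 (Function('l')(x) = Mul(Mul(2, x), Pow(Mul(2, x), -1)) = Mul(Mul(2, x), Mul(Rational(1, 2), Pow(x, -1))) = 1)
Add(29355, Mul(-1, Add(Mul(-339, Pow(-22976, -1)), Mul(k, Pow(Mul(Add(Function('o')(-2, 7), Function('l')(-2)), -32), -1))))) = Add(29355, Mul(-1, Add(Mul(-339, Pow(-22976, -1)), Mul(15890, Pow(Mul(Add(Add(-2, 7), 1), -32), -1))))) = Add(29355, Mul(-1, Add(Mul(-339, Rational(-1, 22976)), Mul(15890, Pow(Mul(Add(5, 1), -32), -1))))) = Add(29355, Mul(-1, Add(Rational(339, 22976), Mul(15890, Pow(Mul(6, -32), -1))))) = Add(29355, Mul(-1, Add(Rational(339, 22976), Mul(15890, Pow(-192, -1))))) = Add(29355, Mul(-1, Add(Rational(339, 22976), Mul(15890, Rational(-1, 192))))) = Add(29355, Mul(-1, Add(Rational(339, 22976), Rational(-7945, 96)))) = Add(29355, Mul(-1, Rational(-5703493, 68928))) = Add(29355, Rational(5703493, 68928)) = Rational(2029084933, 68928)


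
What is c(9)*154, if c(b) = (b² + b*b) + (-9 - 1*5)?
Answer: 22792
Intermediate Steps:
c(b) = -14 + 2*b² (c(b) = (b² + b²) + (-9 - 5) = 2*b² - 14 = -14 + 2*b²)
c(9)*154 = (-14 + 2*9²)*154 = (-14 + 2*81)*154 = (-14 + 162)*154 = 148*154 = 22792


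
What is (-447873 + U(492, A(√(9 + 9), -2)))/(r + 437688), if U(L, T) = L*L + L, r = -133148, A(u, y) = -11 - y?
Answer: -205317/304540 ≈ -0.67419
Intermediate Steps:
U(L, T) = L + L² (U(L, T) = L² + L = L + L²)
(-447873 + U(492, A(√(9 + 9), -2)))/(r + 437688) = (-447873 + 492*(1 + 492))/(-133148 + 437688) = (-447873 + 492*493)/304540 = (-447873 + 242556)*(1/304540) = -205317*1/304540 = -205317/304540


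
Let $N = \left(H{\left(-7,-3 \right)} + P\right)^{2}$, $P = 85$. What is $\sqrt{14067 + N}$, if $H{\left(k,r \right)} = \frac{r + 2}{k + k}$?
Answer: $\frac{3 \sqrt{463957}}{14} \approx 145.96$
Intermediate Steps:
$H{\left(k,r \right)} = \frac{2 + r}{2 k}$
$N = \frac{1418481}{196}$ ($N = \left(\frac{2 - 3}{2 \left(-7\right)} + 85\right)^{2} = \left(\frac{1}{2} \left(- \frac{1}{7}\right) \left(-1\right) + 85\right)^{2} = \left(\frac{1}{14} + 85\right)^{2} = \left(\frac{1191}{14}\right)^{2} = \frac{1418481}{196} \approx 7237.1$)
$\sqrt{14067 + N} = \sqrt{14067 + \frac{1418481}{196}} = \sqrt{\frac{4175613}{196}} = \frac{3 \sqrt{463957}}{14}$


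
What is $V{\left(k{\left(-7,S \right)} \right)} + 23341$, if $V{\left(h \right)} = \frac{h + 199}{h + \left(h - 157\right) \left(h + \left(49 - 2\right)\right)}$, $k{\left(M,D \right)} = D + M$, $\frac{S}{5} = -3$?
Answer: $\frac{34988100}{1499} \approx 23341.0$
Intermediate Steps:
$S = -15$ ($S = 5 \left(-3\right) = -15$)
$V{\left(h \right)} = \frac{199 + h}{h + \left(-157 + h\right) \left(47 + h\right)}$ ($V{\left(h \right)} = \frac{199 + h}{h + \left(-157 + h\right) \left(h + \left(49 - 2\right)\right)} = \frac{199 + h}{h + \left(-157 + h\right) \left(h + 47\right)} = \frac{199 + h}{h + \left(-157 + h\right) \left(47 + h\right)}$)
$V{\left(k{\left(-7,S \right)} \right)} + 23341 = \frac{199 - 22}{-7379 + \left(-15 - 7\right)^{2} - 109 \left(-15 - 7\right)} + 23341 = \frac{199 - 22}{-7379 + \left(-22\right)^{2} - -2398} + 23341 = \frac{1}{-7379 + 484 + 2398} \cdot 177 + 23341 = \frac{1}{-4497} \cdot 177 + 23341 = \left(- \frac{1}{4497}\right) 177 + 23341 = - \frac{59}{1499} + 23341 = \frac{34988100}{1499}$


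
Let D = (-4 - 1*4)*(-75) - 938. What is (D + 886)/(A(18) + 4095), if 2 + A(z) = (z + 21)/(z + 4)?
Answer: 12056/90085 ≈ 0.13383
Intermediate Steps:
A(z) = -2 + (21 + z)/(4 + z) (A(z) = -2 + (z + 21)/(z + 4) = -2 + (21 + z)/(4 + z))
D = -338 (D = (-4 - 4)*(-75) - 938 = -8*(-75) - 938 = 600 - 938 = -338)
(D + 886)/(A(18) + 4095) = (-338 + 886)/((13 - 1*18)/(4 + 18) + 4095) = 548/((13 - 18)/22 + 4095) = 548/((1/22)*(-5) + 4095) = 548/(-5/22 + 4095) = 548/(90085/22) = 548*(22/90085) = 12056/90085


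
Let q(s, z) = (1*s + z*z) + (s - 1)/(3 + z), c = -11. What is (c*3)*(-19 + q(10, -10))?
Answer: -20724/7 ≈ -2960.6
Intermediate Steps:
q(s, z) = s + z**2 + (-1 + s)/(3 + z) (q(s, z) = (s + z**2) + (-1 + s)/(3 + z) = s + z**2 + (-1 + s)/(3 + z))
(c*3)*(-19 + q(10, -10)) = (-11*3)*(-19 + (-1 + (-10)**3 + 3*(-10)**2 + 4*10 + 10*(-10))/(3 - 10)) = -33*(-19 + (-1 - 1000 + 3*100 + 40 - 100)/(-7)) = -33*(-19 - (-1 - 1000 + 300 + 40 - 100)/7) = -33*(-19 - 1/7*(-761)) = -33*(-19 + 761/7) = -33*628/7 = -20724/7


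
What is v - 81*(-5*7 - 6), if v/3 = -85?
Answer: 3066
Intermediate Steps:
v = -255 (v = 3*(-85) = -255)
v - 81*(-5*7 - 6) = -255 - 81*(-5*7 - 6) = -255 - 81*(-35 - 6) = -255 - 81*(-41) = -255 + 3321 = 3066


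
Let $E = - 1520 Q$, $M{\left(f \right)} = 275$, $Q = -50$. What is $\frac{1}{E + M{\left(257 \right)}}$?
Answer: $\frac{1}{76275} \approx 1.311 \cdot 10^{-5}$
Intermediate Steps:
$E = 76000$ ($E = \left(-1520\right) \left(-50\right) = 76000$)
$\frac{1}{E + M{\left(257 \right)}} = \frac{1}{76000 + 275} = \frac{1}{76275}$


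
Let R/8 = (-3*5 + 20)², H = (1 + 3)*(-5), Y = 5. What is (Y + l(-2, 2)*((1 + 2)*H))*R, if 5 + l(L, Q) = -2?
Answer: 85000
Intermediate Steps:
H = -20 (H = 4*(-5) = -20)
l(L, Q) = -7 (l(L, Q) = -5 - 2 = -7)
R = 200 (R = 8*(-3*5 + 20)² = 8*(-15 + 20)² = 8*5² = 8*25 = 200)
(Y + l(-2, 2)*((1 + 2)*H))*R = (5 - 7*(1 + 2)*(-20))*200 = (5 - 21*(-20))*200 = (5 - 7*(-60))*200 = (5 + 420)*200 = 425*200 = 85000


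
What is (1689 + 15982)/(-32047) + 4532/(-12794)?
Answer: -185659889/205004659 ≈ -0.90564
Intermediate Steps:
(1689 + 15982)/(-32047) + 4532/(-12794) = 17671*(-1/32047) + 4532*(-1/12794) = -17671/32047 - 2266/6397 = -185659889/205004659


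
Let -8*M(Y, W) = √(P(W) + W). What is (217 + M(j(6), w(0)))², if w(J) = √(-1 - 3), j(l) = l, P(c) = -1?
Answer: (1736 - √(-1 + 2*I))²/64 ≈ 47046.0 - 68.976*I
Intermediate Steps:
w(J) = 2*I (w(J) = √(-4) = 2*I)
M(Y, W) = -√(-1 + W)/8
(217 + M(j(6), w(0)))² = (217 - √(-1 + 2*I)/8)²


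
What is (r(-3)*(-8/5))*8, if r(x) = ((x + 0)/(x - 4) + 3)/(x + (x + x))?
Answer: 512/105 ≈ 4.8762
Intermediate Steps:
r(x) = (3 + x/(-4 + x))/(3*x) (r(x) = (x/(-4 + x) + 3)/(x + 2*x) = (3 + x/(-4 + x))/((3*x)) = (3 + x/(-4 + x))*(1/(3*x)) = (3 + x/(-4 + x))/(3*x))
(r(-3)*(-8/5))*8 = (((4/3)*(-3 - 3)/(-3*(-4 - 3)))*(-8/5))*8 = (((4/3)*(-⅓)*(-6)/(-7))*(-8*⅕))*8 = (((4/3)*(-⅓)*(-⅐)*(-6))*(-8/5))*8 = -8/21*(-8/5)*8 = (64/105)*8 = 512/105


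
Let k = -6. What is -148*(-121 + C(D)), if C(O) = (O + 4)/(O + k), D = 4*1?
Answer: 18500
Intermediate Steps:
D = 4
C(O) = (4 + O)/(-6 + O) (C(O) = (O + 4)/(O - 6) = (4 + O)/(-6 + O))
-148*(-121 + C(D)) = -148*(-121 + (4 + 4)/(-6 + 4)) = -148*(-121 + 8/(-2)) = -148*(-121 - ½*8) = -148*(-121 - 4) = -148*(-125) = 18500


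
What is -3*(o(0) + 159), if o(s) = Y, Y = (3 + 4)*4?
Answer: -561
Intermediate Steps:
Y = 28 (Y = 7*4 = 28)
o(s) = 28
-3*(o(0) + 159) = -3*(28 + 159) = -3*187 = -561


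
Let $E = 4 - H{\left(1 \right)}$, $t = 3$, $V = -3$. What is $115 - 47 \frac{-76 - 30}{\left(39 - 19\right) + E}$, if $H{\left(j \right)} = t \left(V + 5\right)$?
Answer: $\frac{3526}{9} \approx 391.78$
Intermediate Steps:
$H{\left(j \right)} = 6$ ($H{\left(j \right)} = 3 \left(-3 + 5\right) = 3 \cdot 2 = 6$)
$E = -2$ ($E = 4 - 6 = -2$)
$115 - 47 \frac{-76 - 30}{\left(39 - 19\right) + E} = 115 - 47 \frac{-76 - 30}{\left(39 - 19\right) - 2} = 115 - 47 \left(- \frac{106}{\left(39 - 19\right) - 2}\right) = 115 - 47 \left(- \frac{106}{20 - 2}\right) = 115 - 47 \left(- \frac{106}{18}\right) = 115 - 47 \left(\left(-106\right) \frac{1}{18}\right) = 115 - - \frac{2491}{9} = 115 + \frac{2491}{9} = \frac{3526}{9}$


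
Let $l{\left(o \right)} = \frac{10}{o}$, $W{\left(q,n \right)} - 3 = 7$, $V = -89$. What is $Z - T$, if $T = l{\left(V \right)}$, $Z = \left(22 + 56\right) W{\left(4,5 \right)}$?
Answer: $\frac{69430}{89} \approx 780.11$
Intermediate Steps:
$W{\left(q,n \right)} = 10$ ($W{\left(q,n \right)} = 3 + 7 = 10$)
$Z = 780$ ($Z = \left(22 + 56\right) 10 = 78 \cdot 10 = 780$)
$T = - \frac{10}{89}$ ($T = \frac{10}{-89} = 10 \left(- \frac{1}{89}\right) = - \frac{10}{89} \approx -0.11236$)
$Z - T = 780 - - \frac{10}{89} = 780 + \frac{10}{89} = \frac{69430}{89}$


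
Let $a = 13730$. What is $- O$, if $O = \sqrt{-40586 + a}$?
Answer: $- 6 i \sqrt{746} \approx - 163.88 i$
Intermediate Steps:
$O = 6 i \sqrt{746}$ ($O = \sqrt{-40586 + 13730} = \sqrt{-26856} = 6 i \sqrt{746} \approx 163.88 i$)
$- O = - 6 i \sqrt{746}$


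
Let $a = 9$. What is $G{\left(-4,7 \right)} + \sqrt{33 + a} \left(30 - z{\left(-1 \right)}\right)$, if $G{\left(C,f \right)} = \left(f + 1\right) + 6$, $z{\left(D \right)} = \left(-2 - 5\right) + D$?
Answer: $14 + 38 \sqrt{42} \approx 260.27$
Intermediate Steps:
$z{\left(D \right)} = -7 + D$
$G{\left(C,f \right)} = 7 + f$ ($G{\left(C,f \right)} = \left(1 + f\right) + 6 = 7 + f$)
$G{\left(-4,7 \right)} + \sqrt{33 + a} \left(30 - z{\left(-1 \right)}\right) = \left(7 + 7\right) + \sqrt{33 + 9} \left(30 - \left(-7 - 1\right)\right) = 14 + \sqrt{42} \left(30 - -8\right) = 14 + \sqrt{42} \left(30 + 8\right) = 14 + \sqrt{42} \cdot 38 = 14 + 38 \sqrt{42}$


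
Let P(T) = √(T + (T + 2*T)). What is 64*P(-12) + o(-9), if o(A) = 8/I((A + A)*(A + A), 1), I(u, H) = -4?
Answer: -2 + 256*I*√3 ≈ -2.0 + 443.4*I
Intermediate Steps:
P(T) = 2*√T (P(T) = √(T + 3*T) = √(4*T) = 2*√T)
o(A) = -2 (o(A) = 8/(-4) = 8*(-¼) = -2)
64*P(-12) + o(-9) = 64*(2*√(-12)) - 2 = 64*(2*(2*I*√3)) - 2 = 64*(4*I*√3) - 2 = 256*I*√3 - 2 = -2 + 256*I*√3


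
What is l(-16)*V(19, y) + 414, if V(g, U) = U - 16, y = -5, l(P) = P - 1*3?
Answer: 813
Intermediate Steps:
l(P) = -3 + P (l(P) = P - 3 = -3 + P)
V(g, U) = -16 + U
l(-16)*V(19, y) + 414 = (-3 - 16)*(-16 - 5) + 414 = -19*(-21) + 414 = 399 + 414 = 813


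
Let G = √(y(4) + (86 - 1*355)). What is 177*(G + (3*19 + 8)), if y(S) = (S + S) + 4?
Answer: 11505 + 177*I*√257 ≈ 11505.0 + 2837.5*I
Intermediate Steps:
y(S) = 4 + 2*S (y(S) = 2*S + 4 = 4 + 2*S)
G = I*√257 (G = √((4 + 2*4) + (86 - 1*355)) = √((4 + 8) + (86 - 355)) = √(12 - 269) = √(-257) = I*√257 ≈ 16.031*I)
177*(G + (3*19 + 8)) = 177*(I*√257 + (3*19 + 8)) = 177*(I*√257 + (57 + 8)) = 177*(I*√257 + 65) = 177*(65 + I*√257) = 11505 + 177*I*√257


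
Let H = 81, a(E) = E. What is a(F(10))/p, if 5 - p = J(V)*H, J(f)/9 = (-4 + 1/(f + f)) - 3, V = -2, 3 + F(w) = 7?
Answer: 16/21161 ≈ 0.00075611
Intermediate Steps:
F(w) = 4 (F(w) = -3 + 7 = 4)
J(f) = -63 + 9/(2*f) (J(f) = 9*((-4 + 1/(f + f)) - 3) = 9*((-4 + 1/(2*f)) - 3) = 9*(-7 + 1/(2*f)) = -63 + 9/(2*f))
p = 21161/4 (p = 5 - (-63 + (9/2)/(-2))*81 = 5 - (-63 + (9/2)*(-½))*81 = 5 - (-63 - 9/4)*81 = 5 - (-261)*81/4 = 5 - 1*(-21141/4) = 5 + 21141/4 = 21161/4 ≈ 5290.3)
a(F(10))/p = 4/(21161/4) = 4*(4/21161) = 16/21161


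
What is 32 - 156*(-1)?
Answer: 188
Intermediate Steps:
32 - 156*(-1) = 32 - 13*(-12) = 32 + 156 = 188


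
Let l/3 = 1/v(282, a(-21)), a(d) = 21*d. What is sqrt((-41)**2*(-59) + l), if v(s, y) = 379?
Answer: I*sqrt(14246169602)/379 ≈ 314.93*I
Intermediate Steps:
l = 3/379 ≈ 0.0079156
sqrt((-41)**2*(-59) + l) = sqrt((-41)**2*(-59) + 3/379) = sqrt(1681*(-59) + 3/379) = sqrt(-99179 + 3/379) = sqrt(-37588838/379) = I*sqrt(14246169602)/379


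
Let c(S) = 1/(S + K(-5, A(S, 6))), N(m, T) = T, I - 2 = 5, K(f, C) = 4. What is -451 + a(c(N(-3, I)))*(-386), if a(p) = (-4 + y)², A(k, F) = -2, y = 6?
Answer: -1995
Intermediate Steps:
I = 7 (I = 2 + 5 = 7)
c(S) = 1/(4 + S) (c(S) = 1/(S + 4) = 1/(4 + S))
a(p) = 4 (a(p) = (-4 + 6)² = 2² = 4)
-451 + a(c(N(-3, I)))*(-386) = -451 + 4*(-386) = -451 - 1544 = -1995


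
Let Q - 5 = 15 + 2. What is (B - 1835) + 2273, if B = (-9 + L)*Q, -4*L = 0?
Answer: 240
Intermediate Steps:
Q = 22 (Q = 5 + (15 + 2) = 5 + 17 = 22)
L = 0 (L = -¼*0 = 0)
B = -198 (B = (-9 + 0)*22 = -9*22 = -198)
(B - 1835) + 2273 = (-198 - 1835) + 2273 = -2033 + 2273 = 240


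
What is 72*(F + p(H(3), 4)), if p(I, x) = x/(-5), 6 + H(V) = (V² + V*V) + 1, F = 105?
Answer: 37512/5 ≈ 7502.4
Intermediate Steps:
H(V) = -5 + 2*V² (H(V) = -6 + ((V² + V*V) + 1) = -6 + ((V² + V²) + 1) = -6 + (2*V² + 1) = -6 + (1 + 2*V²) = -5 + 2*V²)
p(I, x) = -x/5 (p(I, x) = x*(-⅕) = -x/5)
72*(F + p(H(3), 4)) = 72*(105 - ⅕*4) = 72*(105 - ⅘) = 72*(521/5) = 37512/5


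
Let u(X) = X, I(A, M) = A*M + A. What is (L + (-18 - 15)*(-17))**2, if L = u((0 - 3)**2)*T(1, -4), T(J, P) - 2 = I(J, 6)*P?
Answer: 106929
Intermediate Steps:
I(A, M) = A + A*M
T(J, P) = 2 + 7*J*P (T(J, P) = 2 + (J*(1 + 6))*P = 2 + (J*7)*P = 2 + (7*J)*P = 2 + 7*J*P)
L = -234 (L = (0 - 3)**2*(2 + 7*1*(-4)) = (-3)**2*(2 - 28) = 9*(-26) = -234)
(L + (-18 - 15)*(-17))**2 = (-234 + (-18 - 15)*(-17))**2 = (-234 - 33*(-17))**2 = (-234 + 561)**2 = 327**2 = 106929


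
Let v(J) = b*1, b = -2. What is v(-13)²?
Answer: 4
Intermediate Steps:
v(J) = -2 (v(J) = -2*1 = -2)
v(-13)² = (-2)² = 4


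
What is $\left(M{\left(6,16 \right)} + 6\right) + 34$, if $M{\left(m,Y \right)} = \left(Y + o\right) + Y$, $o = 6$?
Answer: $78$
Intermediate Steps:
$M{\left(m,Y \right)} = 6 + 2 Y$ ($M{\left(m,Y \right)} = \left(Y + 6\right) + Y = \left(6 + Y\right) + Y = 6 + 2 Y$)
$\left(M{\left(6,16 \right)} + 6\right) + 34 = \left(\left(6 + 2 \cdot 16\right) + 6\right) + 34 = \left(\left(6 + 32\right) + 6\right) + 34 = \left(38 + 6\right) + 34 = 44 + 34 = 78$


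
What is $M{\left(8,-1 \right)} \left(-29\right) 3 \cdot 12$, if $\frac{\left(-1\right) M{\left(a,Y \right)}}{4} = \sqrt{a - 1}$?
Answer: $4176 \sqrt{7} \approx 11049.0$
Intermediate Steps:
$M{\left(a,Y \right)} = - 4 \sqrt{-1 + a}$ ($M{\left(a,Y \right)} = - 4 \sqrt{a - 1} = - 4 \sqrt{-1 + a}$)
$M{\left(8,-1 \right)} \left(-29\right) 3 \cdot 12 = - 4 \sqrt{-1 + 8} \left(-29\right) 3 \cdot 12 = - 4 \sqrt{7} \left(-29\right) 36 = 116 \sqrt{7} \cdot 36 = 4176 \sqrt{7}$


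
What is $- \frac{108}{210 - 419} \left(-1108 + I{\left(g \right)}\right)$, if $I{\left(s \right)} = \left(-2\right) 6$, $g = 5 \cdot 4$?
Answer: $- \frac{120960}{209} \approx -578.76$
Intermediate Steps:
$g = 20$
$I{\left(s \right)} = -12$
$- \frac{108}{210 - 419} \left(-1108 + I{\left(g \right)}\right) = - \frac{108}{210 - 419} \left(-1108 - 12\right) = - \frac{108}{210 - 419} \left(-1120\right) = - \frac{108}{-209} \left(-1120\right) = \left(-108\right) \left(- \frac{1}{209}\right) \left(-1120\right) = \frac{108}{209} \left(-1120\right) = - \frac{120960}{209}$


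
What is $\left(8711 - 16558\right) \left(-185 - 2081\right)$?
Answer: $17781302$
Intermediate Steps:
$\left(8711 - 16558\right) \left(-185 - 2081\right) = - 7847 \left(-185 - 2081\right) = \left(-7847\right) \left(-2266\right) = 17781302$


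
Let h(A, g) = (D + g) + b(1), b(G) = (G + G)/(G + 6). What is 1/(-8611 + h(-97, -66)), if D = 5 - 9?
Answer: -7/60765 ≈ -0.00011520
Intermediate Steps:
D = -4
b(G) = 2*G/(6 + G) (b(G) = (2*G)/(6 + G) = 2*G/(6 + G))
h(A, g) = -26/7 + g (h(A, g) = (-4 + g) + 2*1/(6 + 1) = (-4 + g) + 2*1/7 = (-4 + g) + 2*1*(⅐) = (-4 + g) + 2/7 = -26/7 + g)
1/(-8611 + h(-97, -66)) = 1/(-8611 + (-26/7 - 66)) = 1/(-8611 - 488/7) = 1/(-60765/7) = -7/60765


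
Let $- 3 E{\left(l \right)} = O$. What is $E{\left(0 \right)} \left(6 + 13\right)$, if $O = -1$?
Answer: $\frac{19}{3} \approx 6.3333$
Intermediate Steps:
$E{\left(l \right)} = \frac{1}{3}$ ($E{\left(l \right)} = \left(- \frac{1}{3}\right) \left(-1\right) = \frac{1}{3}$)
$E{\left(0 \right)} \left(6 + 13\right) = \frac{6 + 13}{3} = \frac{1}{3} \cdot 19 = \frac{19}{3}$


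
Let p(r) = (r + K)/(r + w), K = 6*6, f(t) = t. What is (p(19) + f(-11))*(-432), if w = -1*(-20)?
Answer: 53856/13 ≈ 4142.8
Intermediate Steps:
w = 20
K = 36
p(r) = (36 + r)/(20 + r) (p(r) = (r + 36)/(r + 20) = (36 + r)/(20 + r))
(p(19) + f(-11))*(-432) = ((36 + 19)/(20 + 19) - 11)*(-432) = (55/39 - 11)*(-432) = -374/39*(-432) = 53856/13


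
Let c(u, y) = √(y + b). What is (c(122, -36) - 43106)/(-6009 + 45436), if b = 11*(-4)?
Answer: -43106/39427 + 4*I*√5/39427 ≈ -1.0933 + 0.00022686*I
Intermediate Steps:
b = -44
c(u, y) = √(-44 + y) (c(u, y) = √(y - 44) = √(-44 + y))
(c(122, -36) - 43106)/(-6009 + 45436) = (√(-44 - 36) - 43106)/(-6009 + 45436) = (√(-80) - 43106)/39427 = (4*I*√5 - 43106)*(1/39427) = (-43106 + 4*I*√5)*(1/39427) = -43106/39427 + 4*I*√5/39427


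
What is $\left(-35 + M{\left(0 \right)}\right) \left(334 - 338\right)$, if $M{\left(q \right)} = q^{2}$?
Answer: $140$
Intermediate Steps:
$\left(-35 + M{\left(0 \right)}\right) \left(334 - 338\right) = \left(-35 + 0^{2}\right) \left(334 - 338\right) = \left(-35 + 0\right) \left(-4\right) = \left(-35\right) \left(-4\right) = 140$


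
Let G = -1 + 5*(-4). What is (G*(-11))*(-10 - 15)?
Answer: -5775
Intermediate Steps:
G = -21 (G = -1 - 20 = -21)
(G*(-11))*(-10 - 15) = (-21*(-11))*(-10 - 15) = 231*(-25) = -5775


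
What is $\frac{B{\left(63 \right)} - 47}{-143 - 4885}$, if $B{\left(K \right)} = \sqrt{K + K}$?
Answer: $\frac{47}{5028} - \frac{\sqrt{14}}{1676} \approx 0.0071152$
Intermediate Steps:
$B{\left(K \right)} = \sqrt{2} \sqrt{K}$ ($B{\left(K \right)} = \sqrt{2 K} = \sqrt{2} \sqrt{K}$)
$\frac{B{\left(63 \right)} - 47}{-143 - 4885} = \frac{\sqrt{2} \sqrt{63} - 47}{-143 - 4885} = \frac{\sqrt{2} \cdot 3 \sqrt{7} - 47}{-5028} = \left(3 \sqrt{14} - 47\right) \left(- \frac{1}{5028}\right) = \left(-47 + 3 \sqrt{14}\right) \left(- \frac{1}{5028}\right) = \frac{47}{5028} - \frac{\sqrt{14}}{1676}$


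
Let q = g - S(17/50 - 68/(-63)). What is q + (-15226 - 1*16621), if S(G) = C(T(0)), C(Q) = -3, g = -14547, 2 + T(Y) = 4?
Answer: -46391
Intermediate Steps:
T(Y) = 2 (T(Y) = -2 + 4 = 2)
S(G) = -3
q = -14544 (q = -14547 - 1*(-3) = -14547 + 3 = -14544)
q + (-15226 - 1*16621) = -14544 + (-15226 - 1*16621) = -14544 + (-15226 - 16621) = -14544 - 31847 = -46391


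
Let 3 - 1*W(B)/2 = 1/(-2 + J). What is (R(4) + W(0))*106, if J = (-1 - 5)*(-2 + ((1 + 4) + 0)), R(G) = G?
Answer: 5353/5 ≈ 1070.6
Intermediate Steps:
J = -18 (J = -6*(-2 + (5 + 0)) = -6*(-2 + 5) = -6*3 = -18)
W(B) = 61/10 (W(B) = 6 - 2/(-2 - 18) = 6 - 2/(-20) = 6 - 2*(-1/20) = 6 + 1/10 = 61/10)
(R(4) + W(0))*106 = (4 + 61/10)*106 = (101/10)*106 = 5353/5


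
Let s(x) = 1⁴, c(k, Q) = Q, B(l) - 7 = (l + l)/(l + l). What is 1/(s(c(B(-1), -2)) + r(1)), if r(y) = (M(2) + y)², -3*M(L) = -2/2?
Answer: 9/25 ≈ 0.36000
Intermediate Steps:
B(l) = 8 (B(l) = 7 + (l + l)/(l + l) = 7 + (2*l)/((2*l)) = 7 + (2*l)*(1/(2*l)) = 7 + 1 = 8)
M(L) = ⅓ (M(L) = -(-2)/(3*2) = -⅓*(-1) = ⅓)
r(y) = (⅓ + y)²
s(x) = 1
1/(s(c(B(-1), -2)) + r(1)) = 1/(1 + (1 + 3*1)²/9) = 1/(1 + (1 + 3)²/9) = 1/(1 + (⅑)*4²) = 1/(1 + (⅑)*16) = 1/(1 + 16/9) = 1/(25/9) = 9/25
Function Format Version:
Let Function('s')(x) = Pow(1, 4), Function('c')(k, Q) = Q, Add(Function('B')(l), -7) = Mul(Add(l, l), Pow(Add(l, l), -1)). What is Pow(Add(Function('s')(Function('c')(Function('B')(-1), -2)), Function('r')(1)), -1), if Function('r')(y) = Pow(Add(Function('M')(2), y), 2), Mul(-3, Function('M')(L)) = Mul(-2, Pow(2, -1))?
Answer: Rational(9, 25) ≈ 0.36000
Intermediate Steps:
Function('B')(l) = 8 (Function('B')(l) = Add(7, Mul(Add(l, l), Pow(Add(l, l), -1))) = Add(7, Mul(Mul(2, l), Pow(Mul(2, l), -1))) = Add(7, Mul(Mul(2, l), Mul(Rational(1, 2), Pow(l, -1)))) = Add(7, 1) = 8)
Function('M')(L) = Rational(1, 3) (Function('M')(L) = Mul(Rational(-1, 3), Mul(-2, Pow(2, -1))) = Mul(Rational(-1, 3), Mul(-2, Rational(1, 2))) = Mul(Rational(-1, 3), -1) = Rational(1, 3))
Function('r')(y) = Pow(Add(Rational(1, 3), y), 2)
Function('s')(x) = 1
Pow(Add(Function('s')(Function('c')(Function('B')(-1), -2)), Function('r')(1)), -1) = Pow(Add(1, Mul(Rational(1, 9), Pow(Add(1, Mul(3, 1)), 2))), -1) = Pow(Add(1, Mul(Rational(1, 9), Pow(Add(1, 3), 2))), -1) = Pow(Add(1, Mul(Rational(1, 9), Pow(4, 2))), -1) = Pow(Add(1, Mul(Rational(1, 9), 16)), -1) = Pow(Add(1, Rational(16, 9)), -1) = Pow(Rational(25, 9), -1) = Rational(9, 25)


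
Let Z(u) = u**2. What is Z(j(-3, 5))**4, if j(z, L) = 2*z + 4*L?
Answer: 1475789056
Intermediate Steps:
Z(j(-3, 5))**4 = ((2*(-3) + 4*5)**2)**4 = ((-6 + 20)**2)**4 = (14**2)**4 = 196**4 = 1475789056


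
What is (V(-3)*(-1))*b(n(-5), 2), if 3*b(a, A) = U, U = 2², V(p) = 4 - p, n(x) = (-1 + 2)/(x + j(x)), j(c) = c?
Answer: -28/3 ≈ -9.3333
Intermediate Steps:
n(x) = 1/(2*x) (n(x) = (-1 + 2)/(x + x) = 1/(2*x))
U = 4
b(a, A) = 4/3 (b(a, A) = (⅓)*4 = 4/3)
(V(-3)*(-1))*b(n(-5), 2) = ((4 - 1*(-3))*(-1))*(4/3) = ((4 + 3)*(-1))*(4/3) = (7*(-1))*(4/3) = -7*4/3 = -28/3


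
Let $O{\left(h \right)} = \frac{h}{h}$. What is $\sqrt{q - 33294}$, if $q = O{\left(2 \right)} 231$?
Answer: $i \sqrt{33063} \approx 181.83 i$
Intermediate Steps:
$O{\left(h \right)} = 1$
$q = 231$ ($q = 1 \cdot 231 = 231$)
$\sqrt{q - 33294} = \sqrt{231 - 33294} = \sqrt{-33063} = i \sqrt{33063}$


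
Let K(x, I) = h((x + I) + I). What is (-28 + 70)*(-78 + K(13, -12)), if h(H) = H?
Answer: -3738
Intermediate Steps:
K(x, I) = x + 2*I (K(x, I) = (x + I) + I = (I + x) + I = x + 2*I)
(-28 + 70)*(-78 + K(13, -12)) = (-28 + 70)*(-78 + (13 + 2*(-12))) = 42*(-78 + (13 - 24)) = 42*(-78 - 11) = 42*(-89) = -3738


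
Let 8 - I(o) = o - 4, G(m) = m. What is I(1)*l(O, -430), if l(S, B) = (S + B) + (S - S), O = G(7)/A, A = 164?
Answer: -775643/164 ≈ -4729.5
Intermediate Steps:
I(o) = 12 - o (I(o) = 8 - (o - 4) = 8 - (-4 + o) = 8 + (4 - o) = 12 - o)
O = 7/164 ≈ 0.042683
l(S, B) = B + S (l(S, B) = (B + S) + 0 = B + S)
I(1)*l(O, -430) = (12 - 1*1)*(-430 + 7/164) = (12 - 1)*(-70513/164) = 11*(-70513/164) = -775643/164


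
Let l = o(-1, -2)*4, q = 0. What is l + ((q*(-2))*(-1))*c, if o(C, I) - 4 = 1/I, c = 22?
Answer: 14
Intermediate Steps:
o(C, I) = 4 + 1/I
l = 14 (l = (4 + 1/(-2))*4 = (4 - ½)*4 = (7/2)*4 = 14)
l + ((q*(-2))*(-1))*c = 14 + ((0*(-2))*(-1))*22 = 14 + (0*(-1))*22 = 14 + 0*22 = 14 + 0 = 14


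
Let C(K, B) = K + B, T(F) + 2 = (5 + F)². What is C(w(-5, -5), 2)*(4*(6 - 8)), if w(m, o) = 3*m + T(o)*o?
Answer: 24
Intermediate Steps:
T(F) = -2 + (5 + F)²
w(m, o) = 3*m + o*(-2 + (5 + o)²) (w(m, o) = 3*m + (-2 + (5 + o)²)*o = 3*m + o*(-2 + (5 + o)²))
C(K, B) = B + K
C(w(-5, -5), 2)*(4*(6 - 8)) = (2 + (3*(-5) - 5*(-2 + (5 - 5)²)))*(4*(6 - 8)) = (2 + (-15 - 5*(-2 + 0²)))*(4*(-2)) = (2 + (-15 - 5*(-2 + 0)))*(-8) = (2 + (-15 - 5*(-2)))*(-8) = (2 + (-15 + 10))*(-8) = (2 - 5)*(-8) = -3*(-8) = 24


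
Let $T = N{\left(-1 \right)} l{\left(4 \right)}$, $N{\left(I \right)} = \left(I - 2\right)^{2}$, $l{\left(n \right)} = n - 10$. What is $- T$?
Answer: $54$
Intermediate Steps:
$l{\left(n \right)} = -10 + n$
$N{\left(I \right)} = \left(-2 + I\right)^{2}$
$T = -54$ ($T = \left(-2 - 1\right)^{2} \left(-10 + 4\right) = \left(-3\right)^{2} \left(-6\right) = 9 \left(-6\right) = -54$)
$- T = \left(-1\right) \left(-54\right) = 54$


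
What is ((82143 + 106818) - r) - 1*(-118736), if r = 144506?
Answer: 163191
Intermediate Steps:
((82143 + 106818) - r) - 1*(-118736) = ((82143 + 106818) - 1*144506) - 1*(-118736) = (188961 - 144506) + 118736 = 44455 + 118736 = 163191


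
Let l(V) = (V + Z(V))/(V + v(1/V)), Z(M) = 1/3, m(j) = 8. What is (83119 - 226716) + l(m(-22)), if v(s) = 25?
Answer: -14216078/99 ≈ -1.4360e+5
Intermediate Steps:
Z(M) = ⅓
l(V) = (⅓ + V)/(25 + V) (l(V) = (V + ⅓)/(V + 25) = (⅓ + V)/(25 + V))
(83119 - 226716) + l(m(-22)) = (83119 - 226716) + (⅓ + 8)/(25 + 8) = -143597 + (25/3)/33 = -143597 + (1/33)*(25/3) = -143597 + 25/99 = -14216078/99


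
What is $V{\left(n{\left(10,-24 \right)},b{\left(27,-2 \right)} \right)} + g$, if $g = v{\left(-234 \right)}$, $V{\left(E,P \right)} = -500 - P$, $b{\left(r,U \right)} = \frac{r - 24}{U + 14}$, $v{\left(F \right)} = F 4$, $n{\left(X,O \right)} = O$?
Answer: $- \frac{5745}{4} \approx -1436.3$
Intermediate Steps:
$v{\left(F \right)} = 4 F$
$b{\left(r,U \right)} = \frac{-24 + r}{14 + U}$
$g = -936$ ($g = 4 \left(-234\right) = -936$)
$V{\left(n{\left(10,-24 \right)},b{\left(27,-2 \right)} \right)} + g = \left(-500 - \frac{-24 + 27}{14 - 2}\right) - 936 = \left(-500 - \frac{1}{12} \cdot 3\right) - 936 = \left(-500 - \frac{1}{4}\right) - 936 = - \frac{2001}{4} - 936 = - \frac{5745}{4}$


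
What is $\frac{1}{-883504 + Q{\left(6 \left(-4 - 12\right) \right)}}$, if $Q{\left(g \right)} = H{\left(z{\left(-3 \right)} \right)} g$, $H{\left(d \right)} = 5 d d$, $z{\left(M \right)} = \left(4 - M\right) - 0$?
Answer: $- \frac{1}{907024} \approx -1.1025 \cdot 10^{-6}$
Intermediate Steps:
$z{\left(M \right)} = 4 - M$ ($z{\left(M \right)} = \left(4 - M\right) + 0 = 4 - M$)
$H{\left(d \right)} = 5 d^{2}$
$Q{\left(g \right)} = 245 g$ ($Q{\left(g \right)} = 5 \left(4 - -3\right)^{2} g = 5 \left(4 + 3\right)^{2} g = 5 \cdot 7^{2} g = 5 \cdot 49 g = 245 g$)
$\frac{1}{-883504 + Q{\left(6 \left(-4 - 12\right) \right)}} = \frac{1}{-883504 + 245 \cdot 6 \left(-4 - 12\right)} = \frac{1}{-883504 + 245 \cdot 6 \left(-16\right)} = \frac{1}{-883504 + 245 \left(-96\right)} = \frac{1}{-883504 - 23520} = \frac{1}{-907024} = - \frac{1}{907024}$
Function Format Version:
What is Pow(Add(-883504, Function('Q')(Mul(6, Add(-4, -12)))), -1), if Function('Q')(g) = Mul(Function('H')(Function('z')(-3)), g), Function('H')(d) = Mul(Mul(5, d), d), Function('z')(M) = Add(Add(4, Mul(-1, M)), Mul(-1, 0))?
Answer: Rational(-1, 907024) ≈ -1.1025e-6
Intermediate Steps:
Function('z')(M) = Add(4, Mul(-1, M)) (Function('z')(M) = Add(Add(4, Mul(-1, M)), 0) = Add(4, Mul(-1, M)))
Function('H')(d) = Mul(5, Pow(d, 2))
Function('Q')(g) = Mul(245, g) (Function('Q')(g) = Mul(Mul(5, Pow(Add(4, Mul(-1, -3)), 2)), g) = Mul(Mul(5, Pow(Add(4, 3), 2)), g) = Mul(Mul(5, Pow(7, 2)), g) = Mul(Mul(5, 49), g) = Mul(245, g))
Pow(Add(-883504, Function('Q')(Mul(6, Add(-4, -12)))), -1) = Pow(Add(-883504, Mul(245, Mul(6, Add(-4, -12)))), -1) = Pow(Add(-883504, Mul(245, Mul(6, -16))), -1) = Pow(Add(-883504, Mul(245, -96)), -1) = Pow(Add(-883504, -23520), -1) = Pow(-907024, -1) = Rational(-1, 907024)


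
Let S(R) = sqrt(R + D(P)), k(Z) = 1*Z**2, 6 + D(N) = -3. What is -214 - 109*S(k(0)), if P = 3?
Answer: -214 - 327*I ≈ -214.0 - 327.0*I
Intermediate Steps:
D(N) = -9 (D(N) = -6 - 3 = -9)
k(Z) = Z**2
S(R) = sqrt(-9 + R) (S(R) = sqrt(R - 9) = sqrt(-9 + R))
-214 - 109*S(k(0)) = -214 - 109*sqrt(-9 + 0**2) = -214 - 109*sqrt(-9 + 0) = -214 - 327*I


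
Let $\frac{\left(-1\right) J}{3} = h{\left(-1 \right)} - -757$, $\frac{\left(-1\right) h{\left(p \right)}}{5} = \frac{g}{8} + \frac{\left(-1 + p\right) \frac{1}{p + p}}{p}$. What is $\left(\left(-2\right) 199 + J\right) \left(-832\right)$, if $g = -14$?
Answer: $2254928$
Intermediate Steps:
$h{\left(p \right)} = \frac{35}{4} - \frac{5 \left(-1 + p\right)}{2 p^{2}}$ ($h{\left(p \right)} = - 5 \left(- \frac{14}{8} + \frac{\left(-1 + p\right) \frac{1}{p + p}}{p}\right) = - 5 \left(\left(-14\right) \frac{1}{8} + \frac{\left(-1 + p\right) \frac{1}{2 p}}{p}\right) = - 5 \left(- \frac{7}{4} + \frac{\left(-1 + p\right) \frac{1}{2 p}}{p}\right) = - 5 \left(- \frac{7}{4} + \frac{\frac{1}{2} \frac{1}{p} \left(-1 + p\right)}{p}\right) = - 5 \left(- \frac{7}{4} + \frac{-1 + p}{2 p^{2}}\right) = \frac{35}{4} - \frac{5 \left(-1 + p\right)}{2 p^{2}}$)
$J = - \frac{9249}{4}$ ($J = - 3 \left(\frac{5 \left(2 - -2 + 7 \left(-1\right)^{2}\right)}{4 \cdot 1} - -757\right) = - 3 \left(\frac{5}{4} \cdot 1 \left(2 + 2 + 7 \cdot 1\right) + 757\right) = - 3 \left(\frac{5}{4} \cdot 1 \left(2 + 2 + 7\right) + 757\right) = - 3 \left(\frac{5}{4} \cdot 1 \cdot 11 + 757\right) = - 3 \left(\frac{55}{4} + 757\right) = \left(-3\right) \frac{3083}{4} = - \frac{9249}{4} \approx -2312.3$)
$\left(\left(-2\right) 199 + J\right) \left(-832\right) = \left(\left(-2\right) 199 - \frac{9249}{4}\right) \left(-832\right) = \left(-398 - \frac{9249}{4}\right) \left(-832\right) = \left(- \frac{10841}{4}\right) \left(-832\right) = 2254928$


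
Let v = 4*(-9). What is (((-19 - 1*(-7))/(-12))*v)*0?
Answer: 0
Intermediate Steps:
v = -36
(((-19 - 1*(-7))/(-12))*v)*0 = (((-19 - 1*(-7))/(-12))*(-36))*0 = (((-19 + 7)*(-1/12))*(-36))*0 = (-12*(-1/12)*(-36))*0 = (1*(-36))*0 = -36*0 = 0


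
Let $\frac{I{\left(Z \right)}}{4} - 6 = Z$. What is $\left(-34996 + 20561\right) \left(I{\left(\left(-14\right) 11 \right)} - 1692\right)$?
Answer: $32969540$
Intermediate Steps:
$I{\left(Z \right)} = 24 + 4 Z$
$\left(-34996 + 20561\right) \left(I{\left(\left(-14\right) 11 \right)} - 1692\right) = \left(-34996 + 20561\right) \left(\left(24 + 4 \left(\left(-14\right) 11\right)\right) - 1692\right) = - 14435 \left(\left(24 + 4 \left(-154\right)\right) - 1692\right) = - 14435 \left(\left(24 - 616\right) - 1692\right) = - 14435 \left(-592 - 1692\right) = \left(-14435\right) \left(-2284\right) = 32969540$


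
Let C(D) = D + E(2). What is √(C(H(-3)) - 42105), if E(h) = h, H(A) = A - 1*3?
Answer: I*√42109 ≈ 205.2*I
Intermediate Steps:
H(A) = -3 + A (H(A) = A - 3 = -3 + A)
C(D) = 2 + D (C(D) = D + 2 = 2 + D)
√(C(H(-3)) - 42105) = √((2 + (-3 - 3)) - 42105) = √((2 - 6) - 42105) = √(-4 - 42105) = √(-42109) = I*√42109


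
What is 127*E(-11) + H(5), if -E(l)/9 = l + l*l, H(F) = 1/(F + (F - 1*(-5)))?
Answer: -1885949/15 ≈ -1.2573e+5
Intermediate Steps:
H(F) = 1/(5 + 2*F) (H(F) = 1/(F + (F + 5)) = 1/(F + (5 + F)) = 1/(5 + 2*F))
E(l) = -9*l - 9*l**2 (E(l) = -9*(l + l*l) = -9*(l + l**2) = -9*l - 9*l**2)
127*E(-11) + H(5) = 127*(-9*(-11)*(1 - 11)) + 1/(5 + 2*5) = 127*(-9*(-11)*(-10)) + 1/(5 + 10) = 127*(-990) + 1/15 = -125730 + 1/15 = -1885949/15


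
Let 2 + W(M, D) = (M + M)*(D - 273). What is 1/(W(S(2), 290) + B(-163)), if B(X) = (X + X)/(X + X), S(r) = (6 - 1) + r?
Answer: 1/237 ≈ 0.0042194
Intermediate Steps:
S(r) = 5 + r
W(M, D) = -2 + 2*M*(-273 + D) (W(M, D) = -2 + (M + M)*(D - 273) = -2 + (2*M)*(-273 + D) = -2 + 2*M*(-273 + D))
B(X) = 1 (B(X) = (2*X)/((2*X)) = (2*X)*(1/(2*X)) = 1)
1/(W(S(2), 290) + B(-163)) = 1/((-2 - 546*(5 + 2) + 2*290*(5 + 2)) + 1) = 1/((-2 - 546*7 + 2*290*7) + 1) = 1/((-2 - 3822 + 4060) + 1) = 1/(236 + 1) = 1/237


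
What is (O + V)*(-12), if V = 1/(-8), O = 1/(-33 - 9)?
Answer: 25/14 ≈ 1.7857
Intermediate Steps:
O = -1/42 (O = 1/(-42) = -1/42 ≈ -0.023810)
V = -⅛ ≈ -0.12500
(O + V)*(-12) = (-1/42 - ⅛)*(-12) = -25/168*(-12) = 25/14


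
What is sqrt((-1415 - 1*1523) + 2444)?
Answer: I*sqrt(494) ≈ 22.226*I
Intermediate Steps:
sqrt((-1415 - 1*1523) + 2444) = sqrt((-1415 - 1523) + 2444) = sqrt(-2938 + 2444) = sqrt(-494) = I*sqrt(494)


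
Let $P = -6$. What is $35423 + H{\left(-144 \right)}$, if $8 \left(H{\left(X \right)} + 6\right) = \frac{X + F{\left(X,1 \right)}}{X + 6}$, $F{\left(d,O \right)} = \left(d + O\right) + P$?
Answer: $\frac{39100661}{1104} \approx 35417.0$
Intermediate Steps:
$F{\left(d,O \right)} = -6 + O + d$ ($F{\left(d,O \right)} = \left(d + O\right) - 6 = \left(O + d\right) - 6 = -6 + O + d$)
$H{\left(X \right)} = -6 + \frac{-5 + 2 X}{8 \left(6 + X\right)}$ ($H{\left(X \right)} = -6 + \frac{\left(X + \left(-6 + 1 + X\right)\right) \frac{1}{X + 6}}{8} = -6 + \frac{\left(X + \left(-5 + X\right)\right) \frac{1}{6 + X}}{8} = -6 + \frac{\left(-5 + 2 X\right) \frac{1}{6 + X}}{8} = -6 + \frac{\frac{1}{6 + X} \left(-5 + 2 X\right)}{8} = -6 + \frac{-5 + 2 X}{8 \left(6 + X\right)}$)
$35423 + H{\left(-144 \right)} = 35423 + \frac{-293 - -6624}{8 \left(6 - 144\right)} = 35423 + \frac{-293 + 6624}{8 \left(-138\right)} = 35423 + \frac{1}{8} \left(- \frac{1}{138}\right) 6331 = 35423 - \frac{6331}{1104} = \frac{39100661}{1104}$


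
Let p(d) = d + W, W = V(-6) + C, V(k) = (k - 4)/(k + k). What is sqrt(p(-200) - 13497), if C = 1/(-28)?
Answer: I*sqrt(24160101)/42 ≈ 117.03*I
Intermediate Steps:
C = -1/28 ≈ -0.035714
V(k) = (-4 + k)/(2*k) (V(k) = (-4 + k)/((2*k)) = (-4 + k)*(1/(2*k)) = (-4 + k)/(2*k))
W = 67/84 (W = (1/2)*(-4 - 6)/(-6) - 1/28 = (1/2)*(-1/6)*(-10) - 1/28 = 5/6 - 1/28 = 67/84 ≈ 0.79762)
p(d) = 67/84 + d (p(d) = d + 67/84 = 67/84 + d)
sqrt(p(-200) - 13497) = sqrt((67/84 - 200) - 13497) = sqrt(-16733/84 - 13497) = sqrt(-1150481/84) = I*sqrt(24160101)/42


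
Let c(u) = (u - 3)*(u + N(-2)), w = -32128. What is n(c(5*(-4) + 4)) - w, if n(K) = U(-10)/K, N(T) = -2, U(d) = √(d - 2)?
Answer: 32128 + I*√3/171 ≈ 32128.0 + 0.010129*I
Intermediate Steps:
U(d) = √(-2 + d)
c(u) = (-3 + u)*(-2 + u) (c(u) = (u - 3)*(u - 2) = (-3 + u)*(-2 + u))
n(K) = 2*I*√3/K (n(K) = √(-2 - 10)/K = √(-12)/K = (2*I*√3)/K = 2*I*√3/K)
n(c(5*(-4) + 4)) - w = 2*I*√3/(6 + (5*(-4) + 4)² - 5*(5*(-4) + 4)) - 1*(-32128) = 2*I*√3/(6 + (-20 + 4)² - 5*(-20 + 4)) + 32128 = 2*I*√3/(6 + (-16)² - 5*(-16)) + 32128 = 2*I*√3/(6 + 256 + 80) + 32128 = 2*I*√3/342 + 32128 = 2*I*√3*(1/342) + 32128 = I*√3/171 + 32128 = 32128 + I*√3/171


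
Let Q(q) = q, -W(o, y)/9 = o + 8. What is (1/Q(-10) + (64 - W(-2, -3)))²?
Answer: 1390041/100 ≈ 13900.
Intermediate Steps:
W(o, y) = -72 - 9*o (W(o, y) = -9*(o + 8) = -9*(8 + o) = -72 - 9*o)
(1/Q(-10) + (64 - W(-2, -3)))² = (1/(-10) + (64 - (-72 - 9*(-2))))² = (-⅒ + (64 - (-72 + 18)))² = (-⅒ + (64 - 1*(-54)))² = (-⅒ + (64 + 54))² = (-⅒ + 118)² = (1179/10)² = 1390041/100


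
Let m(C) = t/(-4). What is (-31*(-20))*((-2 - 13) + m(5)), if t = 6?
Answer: -10230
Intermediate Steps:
m(C) = -3/2 (m(C) = 6/(-4) = 6*(-¼) = -3/2)
(-31*(-20))*((-2 - 13) + m(5)) = (-31*(-20))*((-2 - 13) - 3/2) = 620*(-15 - 3/2) = 620*(-33/2) = -10230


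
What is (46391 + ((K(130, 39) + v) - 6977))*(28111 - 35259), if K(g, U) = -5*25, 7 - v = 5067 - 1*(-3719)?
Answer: -218085480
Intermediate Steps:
v = -8779 (v = 7 - (5067 - 1*(-3719)) = 7 - (5067 + 3719) = 7 - 1*8786 = 7 - 8786 = -8779)
K(g, U) = -125
(46391 + ((K(130, 39) + v) - 6977))*(28111 - 35259) = (46391 + ((-125 - 8779) - 6977))*(28111 - 35259) = (46391 + (-8904 - 6977))*(-7148) = (46391 - 15881)*(-7148) = 30510*(-7148) = -218085480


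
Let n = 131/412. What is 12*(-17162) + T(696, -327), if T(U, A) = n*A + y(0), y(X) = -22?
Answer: -84900829/412 ≈ -2.0607e+5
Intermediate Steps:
n = 131/412 (n = 131*(1/412) = 131/412 ≈ 0.31796)
T(U, A) = -22 + 131*A/412 (T(U, A) = 131*A/412 - 22 = -22 + 131*A/412)
12*(-17162) + T(696, -327) = 12*(-17162) + (-22 + (131/412)*(-327)) = -205944 + (-22 - 42837/412) = -205944 - 51901/412 = -84900829/412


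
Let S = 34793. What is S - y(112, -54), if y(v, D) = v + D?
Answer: 34735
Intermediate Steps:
y(v, D) = D + v
S - y(112, -54) = 34793 - (-54 + 112) = 34793 - 1*58 = 34793 - 58 = 34735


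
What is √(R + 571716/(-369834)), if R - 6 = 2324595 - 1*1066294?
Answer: √4780763363944793/61639 ≈ 1121.7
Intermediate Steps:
R = 1258307 (R = 6 + (2324595 - 1*1066294) = 6 + (2324595 - 1066294) = 6 + 1258301 = 1258307)
√(R + 571716/(-369834)) = √(1258307 + 571716/(-369834)) = √(1258307 + 571716*(-1/369834)) = √(1258307 - 95286/61639) = √(77560689887/61639) = √4780763363944793/61639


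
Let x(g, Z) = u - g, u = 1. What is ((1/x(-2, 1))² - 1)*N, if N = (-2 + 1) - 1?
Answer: 16/9 ≈ 1.7778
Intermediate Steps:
x(g, Z) = 1 - g
N = -2 (N = -1 - 1 = -2)
((1/x(-2, 1))² - 1)*N = ((1/(1 - 1*(-2)))² - 1)*(-2) = ((1/(1 + 2))² - 1)*(-2) = ((1/3)² - 1)*(-2) = ((⅓)² - 1)*(-2) = (⅑ - 1)*(-2) = -8/9*(-2) = 16/9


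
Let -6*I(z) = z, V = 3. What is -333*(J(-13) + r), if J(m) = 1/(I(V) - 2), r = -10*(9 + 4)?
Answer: 217116/5 ≈ 43423.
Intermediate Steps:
r = -130 (r = -10*13 = -130)
I(z) = -z/6
J(m) = -⅖ (J(m) = 1/(-⅙*3 - 2) = 1/(-½ - 2) = 1/(-5/2) = -⅖)
-333*(J(-13) + r) = -333*(-⅖ - 130) = -333*(-652/5) = 217116/5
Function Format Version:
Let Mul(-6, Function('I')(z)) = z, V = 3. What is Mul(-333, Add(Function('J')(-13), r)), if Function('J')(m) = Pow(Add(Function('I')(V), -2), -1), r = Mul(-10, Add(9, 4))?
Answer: Rational(217116, 5) ≈ 43423.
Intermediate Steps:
r = -130 (r = Mul(-10, 13) = -130)
Function('I')(z) = Mul(Rational(-1, 6), z)
Function('J')(m) = Rational(-2, 5) (Function('J')(m) = Pow(Add(Mul(Rational(-1, 6), 3), -2), -1) = Pow(Add(Rational(-1, 2), -2), -1) = Pow(Rational(-5, 2), -1) = Rational(-2, 5))
Mul(-333, Add(Function('J')(-13), r)) = Mul(-333, Add(Rational(-2, 5), -130)) = Mul(-333, Rational(-652, 5)) = Rational(217116, 5)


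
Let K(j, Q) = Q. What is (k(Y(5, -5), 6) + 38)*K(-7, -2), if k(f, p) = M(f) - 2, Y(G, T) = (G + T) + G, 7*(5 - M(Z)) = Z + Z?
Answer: -554/7 ≈ -79.143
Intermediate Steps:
M(Z) = 5 - 2*Z/7 (M(Z) = 5 - (Z + Z)/7 = 5 - 2*Z/7)
Y(G, T) = T + 2*G
k(f, p) = 3 - 2*f/7 (k(f, p) = (5 - 2*f/7) - 2 = 3 - 2*f/7)
(k(Y(5, -5), 6) + 38)*K(-7, -2) = ((3 - 2*(-5 + 2*5)/7) + 38)*(-2) = ((3 - 2*(-5 + 10)/7) + 38)*(-2) = ((3 - 2/7*5) + 38)*(-2) = ((3 - 10/7) + 38)*(-2) = (11/7 + 38)*(-2) = (277/7)*(-2) = -554/7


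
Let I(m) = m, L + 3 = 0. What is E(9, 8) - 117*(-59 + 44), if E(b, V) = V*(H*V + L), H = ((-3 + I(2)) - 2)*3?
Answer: 1155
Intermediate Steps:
L = -3 (L = -3 + 0 = -3)
H = -9 (H = ((-3 + 2) - 2)*3 = (-1 - 2)*3 = -3*3 = -9)
E(b, V) = V*(-3 - 9*V) (E(b, V) = V*(-9*V - 3) = V*(-3 - 9*V))
E(9, 8) - 117*(-59 + 44) = -3*8*(1 + 3*8) - 117*(-59 + 44) = -3*8*(1 + 24) - 117*(-15) = -3*8*25 + 1755 = -600 + 1755 = 1155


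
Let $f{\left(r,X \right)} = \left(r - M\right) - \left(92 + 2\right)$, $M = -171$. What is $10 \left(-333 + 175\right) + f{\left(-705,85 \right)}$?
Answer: $-2208$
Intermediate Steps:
$f{\left(r,X \right)} = 77 + r$ ($f{\left(r,X \right)} = \left(r - -171\right) - \left(92 + 2\right) = \left(r + 171\right) - 94 = \left(171 + r\right) - 94 = 77 + r$)
$10 \left(-333 + 175\right) + f{\left(-705,85 \right)} = 10 \left(-333 + 175\right) + \left(77 - 705\right) = 10 \left(-158\right) - 628 = -1580 - 628 = -2208$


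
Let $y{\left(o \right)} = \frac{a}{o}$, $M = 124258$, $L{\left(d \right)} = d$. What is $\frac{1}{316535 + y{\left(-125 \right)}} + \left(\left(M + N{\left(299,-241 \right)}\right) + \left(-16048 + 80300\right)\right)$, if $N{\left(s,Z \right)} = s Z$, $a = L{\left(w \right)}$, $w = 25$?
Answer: $\frac{184303969979}{1582674} \approx 1.1645 \cdot 10^{5}$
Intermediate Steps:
$a = 25$
$N{\left(s,Z \right)} = Z s$
$y{\left(o \right)} = \frac{25}{o}$
$\frac{1}{316535 + y{\left(-125 \right)}} + \left(\left(M + N{\left(299,-241 \right)}\right) + \left(-16048 + 80300\right)\right) = \frac{1}{316535 + \frac{25}{-125}} + \left(\left(124258 - 72059\right) + \left(-16048 + 80300\right)\right) = \frac{1}{316535 + 25 \left(- \frac{1}{125}\right)} + \left(\left(124258 - 72059\right) + 64252\right) = \frac{1}{316535 - \frac{1}{5}} + \left(52199 + 64252\right) = \frac{1}{\frac{1582674}{5}} + 116451 = \frac{5}{1582674} + 116451 = \frac{184303969979}{1582674}$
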